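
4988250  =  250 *19953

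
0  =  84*0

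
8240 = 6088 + 2152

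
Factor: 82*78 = 2^2* 3^1*13^1*41^1 = 6396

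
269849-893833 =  - 623984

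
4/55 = 4/55 = 0.07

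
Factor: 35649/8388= 2^( - 2 ) * 17^1 = 17/4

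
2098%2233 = 2098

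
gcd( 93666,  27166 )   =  2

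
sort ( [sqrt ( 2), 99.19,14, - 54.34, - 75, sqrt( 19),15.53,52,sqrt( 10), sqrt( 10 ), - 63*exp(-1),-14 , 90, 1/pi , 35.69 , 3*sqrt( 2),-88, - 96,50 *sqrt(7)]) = [  -  96, - 88, - 75, - 54.34, - 63*exp( - 1), - 14,  1/pi,sqrt(2),  sqrt( 10), sqrt( 10), 3 *sqrt(2),sqrt( 19 ),14, 15.53,35.69,52,90,99.19, 50*sqrt ( 7 ) ] 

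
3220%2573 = 647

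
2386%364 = 202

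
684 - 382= 302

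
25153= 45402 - 20249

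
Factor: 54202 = 2^1 * 41^1 * 661^1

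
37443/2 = 18721 + 1/2 = 18721.50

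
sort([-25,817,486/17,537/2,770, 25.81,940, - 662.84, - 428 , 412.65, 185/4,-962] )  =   [ - 962, - 662.84, - 428, - 25, 25.81,486/17,185/4,537/2,412.65,770 , 817,940] 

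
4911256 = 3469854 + 1441402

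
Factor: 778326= 2^1*3^1 * 73^1 * 1777^1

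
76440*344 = 26295360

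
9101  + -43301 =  - 34200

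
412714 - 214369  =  198345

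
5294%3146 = 2148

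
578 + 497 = 1075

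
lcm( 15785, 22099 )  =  110495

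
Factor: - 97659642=-2^1*3^1 * 79^1*206033^1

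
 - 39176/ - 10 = 3917+3/5=3917.60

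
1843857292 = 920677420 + 923179872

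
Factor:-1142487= - 3^2*126943^1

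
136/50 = 68/25= 2.72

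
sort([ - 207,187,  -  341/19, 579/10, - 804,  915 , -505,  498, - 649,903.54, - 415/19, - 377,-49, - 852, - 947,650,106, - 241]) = [-947, - 852 , - 804, - 649, - 505, - 377, - 241, - 207, - 49, - 415/19,-341/19 , 579/10, 106,187,498, 650,903.54,915] 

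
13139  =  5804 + 7335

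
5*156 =780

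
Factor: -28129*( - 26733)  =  3^1*7^1*19^1*23^1*67^1 * 1223^1 = 751972557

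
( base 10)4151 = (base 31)49s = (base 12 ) 249B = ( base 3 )12200202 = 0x1037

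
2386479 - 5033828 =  - 2647349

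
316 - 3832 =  - 3516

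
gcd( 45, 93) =3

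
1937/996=1 + 941/996 = 1.94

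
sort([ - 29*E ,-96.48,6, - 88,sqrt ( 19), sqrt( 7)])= [ - 96.48, -88, - 29*E,sqrt(7),sqrt(19),6 ] 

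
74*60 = 4440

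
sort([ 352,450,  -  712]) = [ - 712, 352, 450]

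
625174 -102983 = 522191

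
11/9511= 11/9511 = 0.00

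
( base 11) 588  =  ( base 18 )22H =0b1010111101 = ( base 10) 701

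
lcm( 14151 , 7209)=382077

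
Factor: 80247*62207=4991925129= 3^1*23^1*1163^1*62207^1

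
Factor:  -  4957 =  - 4957^1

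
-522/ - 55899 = 58/6211  =  0.01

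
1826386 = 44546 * 41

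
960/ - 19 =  - 960/19=-50.53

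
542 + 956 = 1498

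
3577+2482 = 6059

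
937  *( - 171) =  - 160227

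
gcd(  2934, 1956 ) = 978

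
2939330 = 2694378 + 244952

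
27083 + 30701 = 57784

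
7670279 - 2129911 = 5540368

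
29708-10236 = 19472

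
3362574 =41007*82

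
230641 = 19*12139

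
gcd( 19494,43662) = 114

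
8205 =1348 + 6857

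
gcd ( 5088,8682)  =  6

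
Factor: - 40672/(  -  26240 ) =2^( - 2 ) * 5^(-1 )*31^1=31/20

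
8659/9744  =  1237/1392 = 0.89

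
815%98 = 31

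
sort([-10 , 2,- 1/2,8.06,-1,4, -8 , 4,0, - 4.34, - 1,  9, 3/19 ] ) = [-10, - 8,-4.34  , - 1, - 1, -1/2,0, 3/19, 2,4,4,8.06,  9 ] 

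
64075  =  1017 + 63058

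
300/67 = 300/67 = 4.48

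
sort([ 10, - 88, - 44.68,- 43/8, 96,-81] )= [ - 88 , - 81, - 44.68, - 43/8,10, 96]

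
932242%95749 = 70501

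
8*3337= 26696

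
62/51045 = 62/51045 = 0.00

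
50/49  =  50/49 = 1.02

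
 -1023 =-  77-946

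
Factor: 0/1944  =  0^1=0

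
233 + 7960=8193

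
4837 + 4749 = 9586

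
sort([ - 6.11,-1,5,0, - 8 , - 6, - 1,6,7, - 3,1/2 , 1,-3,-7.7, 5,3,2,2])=[ -8, - 7.7,-6.11,-6, - 3,-3,  -  1,-1 , 0,1/2,1,2,2, 3,5,5, 6,7]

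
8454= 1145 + 7309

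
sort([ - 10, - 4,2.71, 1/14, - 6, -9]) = [  -  10, - 9,-6, - 4, 1/14 , 2.71]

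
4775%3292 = 1483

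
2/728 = 1/364 = 0.00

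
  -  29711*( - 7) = 207977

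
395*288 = 113760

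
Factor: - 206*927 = -2^1*3^2*103^2 =-190962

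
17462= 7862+9600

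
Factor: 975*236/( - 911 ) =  - 2^2*3^1*5^2*13^1*59^1 * 911^(-1)  =  - 230100/911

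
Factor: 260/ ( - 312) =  -5/6 = - 2^ (  -  1)*3^(- 1)*5^1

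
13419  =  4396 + 9023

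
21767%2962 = 1033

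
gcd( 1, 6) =1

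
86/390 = 43/195=0.22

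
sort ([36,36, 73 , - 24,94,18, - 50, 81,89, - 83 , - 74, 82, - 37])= [ - 83, - 74,  -  50,-37, - 24,18 , 36, 36, 73, 81 , 82, 89,94 ]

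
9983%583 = 72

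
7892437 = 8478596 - 586159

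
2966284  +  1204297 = 4170581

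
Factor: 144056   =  2^3*11^1*1637^1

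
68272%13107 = 2737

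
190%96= 94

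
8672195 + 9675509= 18347704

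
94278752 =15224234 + 79054518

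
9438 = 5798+3640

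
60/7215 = 4/481 = 0.01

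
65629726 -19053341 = 46576385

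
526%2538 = 526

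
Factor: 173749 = 293^1*593^1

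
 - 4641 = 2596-7237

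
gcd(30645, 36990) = 135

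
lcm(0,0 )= 0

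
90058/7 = 90058/7 = 12865.43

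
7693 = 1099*7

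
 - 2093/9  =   - 2093/9=-232.56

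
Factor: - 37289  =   - 7^2*761^1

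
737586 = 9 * 81954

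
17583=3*5861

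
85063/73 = 1165 + 18/73 = 1165.25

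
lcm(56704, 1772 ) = 56704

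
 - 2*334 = -668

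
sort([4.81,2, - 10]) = [ -10,2,4.81]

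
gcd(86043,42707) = 1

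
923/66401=923/66401 = 0.01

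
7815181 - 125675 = 7689506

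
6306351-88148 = 6218203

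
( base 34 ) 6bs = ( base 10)7338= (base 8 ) 16252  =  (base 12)42b6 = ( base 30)84i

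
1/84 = 1/84 = 0.01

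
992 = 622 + 370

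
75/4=75/4 =18.75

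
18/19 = 18/19= 0.95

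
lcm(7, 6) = 42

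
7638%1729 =722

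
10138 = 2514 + 7624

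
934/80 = 467/40 = 11.68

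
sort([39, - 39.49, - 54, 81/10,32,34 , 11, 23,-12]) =[ - 54, - 39.49,  -  12, 81/10,11,23,32, 34,39]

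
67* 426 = 28542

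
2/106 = 1/53 =0.02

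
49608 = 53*936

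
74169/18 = 4120+1/2 = 4120.50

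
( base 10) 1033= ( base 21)274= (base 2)10000001001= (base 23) 1LL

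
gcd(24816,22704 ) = 528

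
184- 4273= - 4089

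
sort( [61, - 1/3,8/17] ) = [- 1/3 , 8/17, 61 ]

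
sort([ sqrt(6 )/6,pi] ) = [sqrt(  6)/6,pi] 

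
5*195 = 975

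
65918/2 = 32959 = 32959.00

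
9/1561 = 9/1561 = 0.01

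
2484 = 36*69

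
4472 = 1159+3313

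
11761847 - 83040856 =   -  71279009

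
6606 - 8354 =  - 1748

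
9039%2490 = 1569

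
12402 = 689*18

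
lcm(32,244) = 1952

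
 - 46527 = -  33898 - 12629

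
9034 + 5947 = 14981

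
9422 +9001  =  18423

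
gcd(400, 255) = 5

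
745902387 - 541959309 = 203943078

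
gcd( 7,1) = 1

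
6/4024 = 3/2012= 0.00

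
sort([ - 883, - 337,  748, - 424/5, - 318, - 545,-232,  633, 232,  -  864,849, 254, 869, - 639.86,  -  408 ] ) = [ -883, - 864, - 639.86, - 545, - 408, - 337, - 318,-232, - 424/5, 232, 254, 633, 748,849,869] 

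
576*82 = 47232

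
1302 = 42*31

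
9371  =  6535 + 2836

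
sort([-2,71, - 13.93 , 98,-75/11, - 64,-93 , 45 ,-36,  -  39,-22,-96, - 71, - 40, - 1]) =[- 96, - 93 , - 71,-64,-40, - 39, - 36, - 22,-13.93,-75/11,-2, - 1, 45, 71, 98 ] 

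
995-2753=-1758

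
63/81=7/9  =  0.78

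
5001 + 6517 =11518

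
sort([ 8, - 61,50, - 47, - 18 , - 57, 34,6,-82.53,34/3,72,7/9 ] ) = [- 82.53, - 61,  -  57,- 47,-18,7/9, 6 , 8,34/3,34,50, 72 ] 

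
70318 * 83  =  5836394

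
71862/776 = 92+235/388  =  92.61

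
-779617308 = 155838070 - 935455378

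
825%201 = 21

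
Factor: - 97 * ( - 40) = 2^3*5^1 * 97^1 = 3880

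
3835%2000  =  1835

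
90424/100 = 904+ 6/25 = 904.24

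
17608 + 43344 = 60952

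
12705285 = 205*61977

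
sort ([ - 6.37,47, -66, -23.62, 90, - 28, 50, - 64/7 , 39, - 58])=[-66, - 58, - 28,  -  23.62, - 64/7, - 6.37, 39, 47 , 50,90 ] 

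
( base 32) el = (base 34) DR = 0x1d5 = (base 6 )2101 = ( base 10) 469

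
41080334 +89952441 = 131032775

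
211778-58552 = 153226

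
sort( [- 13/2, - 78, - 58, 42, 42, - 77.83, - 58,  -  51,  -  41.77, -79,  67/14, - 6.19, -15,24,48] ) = [-79, - 78, - 77.83, - 58, -58, - 51, - 41.77, - 15 , -13/2, - 6.19, 67/14, 24,42 , 42,48]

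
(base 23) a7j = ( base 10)5470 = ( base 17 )11FD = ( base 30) 62A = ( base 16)155e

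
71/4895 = 71/4895 = 0.01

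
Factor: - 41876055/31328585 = - 3^3 * 13^1*107^1*223^1 *311^( - 1 ) * 20147^( - 1 )=- 8375211/6265717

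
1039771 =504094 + 535677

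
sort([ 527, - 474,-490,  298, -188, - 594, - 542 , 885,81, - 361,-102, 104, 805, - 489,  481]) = [ - 594, - 542,-490, - 489,-474, - 361,- 188,-102,81,104,298, 481, 527, 805,885]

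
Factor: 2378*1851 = 4401678 = 2^1*3^1*29^1*41^1  *  617^1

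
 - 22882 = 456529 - 479411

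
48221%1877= 1296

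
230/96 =2 + 19/48 = 2.40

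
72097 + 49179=121276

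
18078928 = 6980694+11098234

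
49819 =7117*7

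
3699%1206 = 81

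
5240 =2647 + 2593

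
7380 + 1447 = 8827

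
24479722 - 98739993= - 74260271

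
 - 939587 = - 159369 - 780218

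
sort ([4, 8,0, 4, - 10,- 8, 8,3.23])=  [ - 10 , - 8, 0, 3.23, 4, 4 , 8,8] 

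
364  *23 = 8372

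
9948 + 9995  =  19943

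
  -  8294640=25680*(- 323)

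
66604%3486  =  370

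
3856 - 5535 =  - 1679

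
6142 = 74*83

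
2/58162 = 1/29081 = 0.00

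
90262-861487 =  - 771225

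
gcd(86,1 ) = 1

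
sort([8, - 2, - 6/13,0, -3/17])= [ - 2, - 6/13,- 3/17,  0 , 8]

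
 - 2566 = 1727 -4293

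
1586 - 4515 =-2929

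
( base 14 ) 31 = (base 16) 2b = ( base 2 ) 101011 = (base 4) 223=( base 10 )43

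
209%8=1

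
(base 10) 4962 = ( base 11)3801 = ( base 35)41r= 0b1001101100010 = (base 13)2349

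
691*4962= 3428742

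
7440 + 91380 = 98820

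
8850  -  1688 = 7162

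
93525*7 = 654675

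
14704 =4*3676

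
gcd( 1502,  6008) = 1502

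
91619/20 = 91619/20 = 4580.95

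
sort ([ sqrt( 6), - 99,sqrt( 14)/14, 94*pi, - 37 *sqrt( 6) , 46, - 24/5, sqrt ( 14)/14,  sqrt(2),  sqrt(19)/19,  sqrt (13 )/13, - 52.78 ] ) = [ - 99, - 37*sqrt (6), - 52.78,-24/5, sqrt( 19) /19, sqrt( 14 )/14, sqrt(14)/14, sqrt( 13 ) /13, sqrt (2), sqrt (6) , 46, 94*pi] 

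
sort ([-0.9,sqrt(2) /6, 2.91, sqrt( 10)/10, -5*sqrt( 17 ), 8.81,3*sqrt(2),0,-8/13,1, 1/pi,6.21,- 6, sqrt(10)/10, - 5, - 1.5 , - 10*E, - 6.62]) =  [-10*E,-5*sqrt(17), - 6.62, - 6, - 5,- 1.5, - 0.9, - 8/13, 0,  sqrt ( 2) /6 , sqrt(10)/10, sqrt(10)/10  ,  1/pi, 1, 2.91,3*sqrt (2 ),6.21 , 8.81]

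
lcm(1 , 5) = 5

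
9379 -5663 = 3716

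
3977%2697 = 1280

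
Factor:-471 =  - 3^1*157^1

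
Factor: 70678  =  2^1*35339^1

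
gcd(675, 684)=9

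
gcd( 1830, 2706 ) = 6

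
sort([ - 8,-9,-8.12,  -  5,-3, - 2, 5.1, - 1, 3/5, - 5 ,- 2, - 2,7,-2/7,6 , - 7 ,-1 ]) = [ - 9, - 8.12, - 8, - 7,-5,-5,-3, - 2,-2,-2,  -  1,-1,  -  2/7, 3/5,5.1,6,7]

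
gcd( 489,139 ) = 1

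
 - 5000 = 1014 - 6014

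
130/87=130/87  =  1.49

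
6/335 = 6/335 = 0.02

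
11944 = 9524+2420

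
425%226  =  199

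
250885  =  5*50177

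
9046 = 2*4523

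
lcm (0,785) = 0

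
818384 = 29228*28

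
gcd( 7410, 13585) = 1235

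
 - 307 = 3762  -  4069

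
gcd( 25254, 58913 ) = 1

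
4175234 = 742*5627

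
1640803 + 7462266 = 9103069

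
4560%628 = 164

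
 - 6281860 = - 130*48322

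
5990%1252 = 982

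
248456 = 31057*8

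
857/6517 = 857/6517 = 0.13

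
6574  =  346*19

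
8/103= 8/103=0.08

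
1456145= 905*1609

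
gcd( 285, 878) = 1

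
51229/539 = 95 + 24/539 = 95.04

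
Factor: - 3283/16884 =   -  7/36   =  - 2^(  -  2 )*3^(  -  2)*7^1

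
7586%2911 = 1764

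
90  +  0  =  90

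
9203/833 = 11 + 40/833 = 11.05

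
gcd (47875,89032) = 1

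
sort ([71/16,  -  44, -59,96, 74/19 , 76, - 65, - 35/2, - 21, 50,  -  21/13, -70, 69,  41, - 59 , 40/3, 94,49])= [ - 70,- 65, - 59,  -  59, - 44, - 21,-35/2 , - 21/13,74/19,71/16, 40/3,41,49, 50,69 , 76, 94,96] 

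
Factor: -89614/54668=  - 259/158 = - 2^( -1)*7^1*37^1*79^ ( - 1)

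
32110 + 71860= 103970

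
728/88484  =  182/22121 = 0.01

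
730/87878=365/43939  =  0.01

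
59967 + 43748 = 103715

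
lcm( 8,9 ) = 72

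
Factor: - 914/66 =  - 3^( - 1 )*11^ ( - 1 )*457^1= -457/33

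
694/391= 694/391 = 1.77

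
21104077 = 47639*443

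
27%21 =6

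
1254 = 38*33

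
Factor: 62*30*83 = 154380 = 2^2 * 3^1*5^1 * 31^1 * 83^1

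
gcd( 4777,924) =1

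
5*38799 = 193995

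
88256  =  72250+16006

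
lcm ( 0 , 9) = 0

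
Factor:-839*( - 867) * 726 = 2^1*3^2*11^2*17^2 * 839^1   =  528101838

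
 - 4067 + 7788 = 3721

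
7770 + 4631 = 12401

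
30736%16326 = 14410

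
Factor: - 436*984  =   - 429024 = - 2^5*3^1*41^1*109^1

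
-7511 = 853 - 8364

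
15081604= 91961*164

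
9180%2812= 744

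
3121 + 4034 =7155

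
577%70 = 17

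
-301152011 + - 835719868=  - 1136871879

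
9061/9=1006 + 7/9= 1006.78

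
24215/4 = 24215/4=6053.75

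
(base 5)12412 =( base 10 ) 982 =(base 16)3d6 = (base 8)1726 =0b1111010110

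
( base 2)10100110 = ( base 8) 246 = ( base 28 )5q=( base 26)6A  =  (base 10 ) 166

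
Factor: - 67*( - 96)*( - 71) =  - 456672  =  - 2^5*3^1*67^1*71^1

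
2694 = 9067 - 6373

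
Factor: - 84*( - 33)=2^2*3^2*7^1 * 11^1= 2772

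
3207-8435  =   - 5228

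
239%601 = 239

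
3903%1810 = 283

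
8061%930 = 621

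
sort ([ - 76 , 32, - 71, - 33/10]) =[ - 76, -71, - 33/10, 32 ]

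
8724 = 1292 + 7432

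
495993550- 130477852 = 365515698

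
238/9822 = 119/4911 = 0.02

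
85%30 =25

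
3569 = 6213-2644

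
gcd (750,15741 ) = 3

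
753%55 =38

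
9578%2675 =1553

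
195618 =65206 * 3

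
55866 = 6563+49303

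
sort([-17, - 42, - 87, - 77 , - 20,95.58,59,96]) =[ - 87,- 77, - 42, - 20, - 17,  59,95.58,96]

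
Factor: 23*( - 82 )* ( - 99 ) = 2^1*3^2*11^1*23^1*41^1=186714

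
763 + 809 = 1572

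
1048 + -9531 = - 8483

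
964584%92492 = 39664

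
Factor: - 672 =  - 2^5*3^1*7^1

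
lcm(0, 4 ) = 0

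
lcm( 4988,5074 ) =294292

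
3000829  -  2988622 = 12207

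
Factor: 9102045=3^1*5^1*19^1*109^1*293^1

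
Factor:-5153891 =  - 5153891^1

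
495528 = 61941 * 8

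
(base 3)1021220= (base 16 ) 3AE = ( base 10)942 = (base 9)1256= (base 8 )1656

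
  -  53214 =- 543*98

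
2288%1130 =28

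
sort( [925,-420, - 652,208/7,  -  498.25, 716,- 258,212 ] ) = [- 652 , - 498.25  ,-420, - 258, 208/7,212, 716,  925]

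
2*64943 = 129886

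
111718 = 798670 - 686952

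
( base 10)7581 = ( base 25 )c36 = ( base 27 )AAL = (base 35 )66L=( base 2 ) 1110110011101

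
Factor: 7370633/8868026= 2^( - 1)*29^( - 1 )*152897^ ( - 1)*7370633^1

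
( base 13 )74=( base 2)1011111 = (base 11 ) 87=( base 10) 95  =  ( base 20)4F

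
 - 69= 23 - 92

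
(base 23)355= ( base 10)1707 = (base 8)3253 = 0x6ab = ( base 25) 2I7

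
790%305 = 180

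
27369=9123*3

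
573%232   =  109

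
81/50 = 81/50 = 1.62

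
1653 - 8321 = -6668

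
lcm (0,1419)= 0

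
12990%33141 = 12990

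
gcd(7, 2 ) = 1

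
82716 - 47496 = 35220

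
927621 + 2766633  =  3694254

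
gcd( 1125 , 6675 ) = 75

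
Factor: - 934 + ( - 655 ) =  - 7^1*227^1 = - 1589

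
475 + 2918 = 3393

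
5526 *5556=30702456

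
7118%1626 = 614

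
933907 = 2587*361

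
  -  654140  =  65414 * ( - 10 )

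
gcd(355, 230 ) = 5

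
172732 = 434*398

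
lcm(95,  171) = 855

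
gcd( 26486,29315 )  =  41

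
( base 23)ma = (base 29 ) HN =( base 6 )2220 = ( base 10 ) 516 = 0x204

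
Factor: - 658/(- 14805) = 2^1*3^( - 2 )* 5^( - 1) = 2/45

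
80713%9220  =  6953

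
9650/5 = 1930 =1930.00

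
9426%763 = 270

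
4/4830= 2/2415 = 0.00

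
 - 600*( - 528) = 316800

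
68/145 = 68/145 = 0.47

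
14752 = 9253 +5499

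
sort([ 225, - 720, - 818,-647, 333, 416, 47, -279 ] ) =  [-818,-720, - 647,-279, 47, 225, 333, 416]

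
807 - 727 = 80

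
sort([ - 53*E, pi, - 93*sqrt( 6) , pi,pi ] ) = [-93*sqrt(6),-53*E, pi , pi , pi] 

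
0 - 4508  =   - 4508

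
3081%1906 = 1175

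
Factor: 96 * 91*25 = 218400=2^5*3^1 *5^2*7^1 *13^1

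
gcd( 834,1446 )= 6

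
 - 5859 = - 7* 837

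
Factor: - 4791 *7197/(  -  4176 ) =3831203/464 = 2^( - 4)*29^(- 1) * 1597^1*2399^1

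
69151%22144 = 2719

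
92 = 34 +58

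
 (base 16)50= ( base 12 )68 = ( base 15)55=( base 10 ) 80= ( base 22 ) 3E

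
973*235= 228655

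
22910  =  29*790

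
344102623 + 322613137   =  666715760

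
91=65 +26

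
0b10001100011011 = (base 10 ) 8987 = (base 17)1E1B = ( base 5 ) 241422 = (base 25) e9c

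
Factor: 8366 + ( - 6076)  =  2290  =  2^1*5^1*229^1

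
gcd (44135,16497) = 13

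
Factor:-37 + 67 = 2^1 * 3^1* 5^1 =30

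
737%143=22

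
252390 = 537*470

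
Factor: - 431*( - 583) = 251273  =  11^1*53^1*431^1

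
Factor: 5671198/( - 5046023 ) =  - 2^1*13^1*37^( - 1)*59^1*3697^1*136379^( - 1)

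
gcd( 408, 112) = 8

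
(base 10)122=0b1111010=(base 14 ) 8a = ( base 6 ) 322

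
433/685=433/685 = 0.63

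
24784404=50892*487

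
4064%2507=1557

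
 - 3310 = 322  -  3632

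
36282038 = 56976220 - 20694182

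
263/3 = 87 + 2/3 = 87.67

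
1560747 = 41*38067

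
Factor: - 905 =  - 5^1 * 181^1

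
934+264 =1198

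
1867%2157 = 1867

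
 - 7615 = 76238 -83853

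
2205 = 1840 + 365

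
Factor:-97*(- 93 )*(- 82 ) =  - 739722 = - 2^1 * 3^1*31^1*41^1*97^1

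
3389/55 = 3389/55 = 61.62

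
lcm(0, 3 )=0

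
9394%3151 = 3092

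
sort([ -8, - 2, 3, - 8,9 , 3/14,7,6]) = [  -  8, -8, - 2 , 3/14  ,  3, 6,7, 9 ]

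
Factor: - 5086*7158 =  - 36405588 = - 2^2*3^1*1193^1*2543^1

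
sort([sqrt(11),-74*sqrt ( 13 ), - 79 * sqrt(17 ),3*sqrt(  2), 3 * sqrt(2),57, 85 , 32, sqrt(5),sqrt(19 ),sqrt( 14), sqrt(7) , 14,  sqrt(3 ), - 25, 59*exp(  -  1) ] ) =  [  -  79 * sqrt (17 ),-74*sqrt( 13), - 25, sqrt( 3),sqrt(5), sqrt( 7 ), sqrt( 11),sqrt(14),3*sqrt( 2), 3*sqrt(2), sqrt (19 ), 14, 59 * exp( - 1 ), 32 , 57, 85]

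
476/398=238/199 = 1.20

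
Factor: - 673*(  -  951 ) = 3^1*317^1  *  673^1 =640023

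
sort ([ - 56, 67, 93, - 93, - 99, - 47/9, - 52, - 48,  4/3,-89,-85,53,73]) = [- 99, - 93, - 89, - 85, - 56 ,-52, - 48,-47/9,4/3 , 53,67, 73,93 ] 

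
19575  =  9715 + 9860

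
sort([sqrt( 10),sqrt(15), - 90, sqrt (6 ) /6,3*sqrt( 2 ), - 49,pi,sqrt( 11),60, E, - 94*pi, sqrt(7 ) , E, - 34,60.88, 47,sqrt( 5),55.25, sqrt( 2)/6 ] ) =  [ - 94*pi, - 90  , - 49, - 34, sqrt( 2)/6, sqrt (6 )/6,sqrt( 5 ),sqrt(7),E,  E, pi,sqrt ( 10), sqrt( 11 ), sqrt( 15),3 * sqrt ( 2),47,55.25,60,60.88]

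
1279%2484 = 1279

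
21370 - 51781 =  - 30411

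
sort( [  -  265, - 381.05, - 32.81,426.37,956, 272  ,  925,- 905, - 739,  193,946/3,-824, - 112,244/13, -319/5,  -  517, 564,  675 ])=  [  -  905,- 824,-739,- 517,-381.05,  -  265,  -  112,-319/5,-32.81, 244/13,193,272,  946/3, 426.37,564, 675,925,956 ]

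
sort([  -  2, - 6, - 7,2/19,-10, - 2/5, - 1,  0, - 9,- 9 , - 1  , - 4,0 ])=[ - 10,-9,- 9  , -7, - 6, - 4, - 2,-1, - 1,-2/5, 0, 0,2/19]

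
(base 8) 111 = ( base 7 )133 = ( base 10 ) 73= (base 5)243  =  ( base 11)67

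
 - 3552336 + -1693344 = - 5245680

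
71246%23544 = 614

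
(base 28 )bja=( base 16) 23CE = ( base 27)CFD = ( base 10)9166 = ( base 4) 2033032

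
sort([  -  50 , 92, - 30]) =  [-50  , - 30, 92 ] 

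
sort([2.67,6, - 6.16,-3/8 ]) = [ - 6.16, - 3/8, 2.67 , 6]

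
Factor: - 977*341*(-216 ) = 2^3*3^3 * 11^1*31^1*977^1 = 71961912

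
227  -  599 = - 372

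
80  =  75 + 5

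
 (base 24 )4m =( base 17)6G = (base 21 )5D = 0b1110110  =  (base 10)118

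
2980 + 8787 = 11767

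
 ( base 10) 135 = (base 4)2013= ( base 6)343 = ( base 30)4F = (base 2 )10000111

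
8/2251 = 8/2251 = 0.00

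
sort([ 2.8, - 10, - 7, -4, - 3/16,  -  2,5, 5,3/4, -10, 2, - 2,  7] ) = [  -  10, - 10,-7, -4, - 2, - 2, - 3/16, 3/4,2,  2.8, 5,5, 7 ]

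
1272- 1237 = 35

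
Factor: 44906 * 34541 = 2^1 * 13^1 * 2657^1*22453^1 = 1551098146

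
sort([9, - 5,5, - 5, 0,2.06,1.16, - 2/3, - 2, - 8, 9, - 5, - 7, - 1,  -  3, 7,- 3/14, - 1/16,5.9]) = [-8,-7, - 5,-5,-5, - 3 ,- 2, - 1, - 2/3, - 3/14, - 1/16, 0,1.16,2.06,5,5.9,  7, 9, 9 ] 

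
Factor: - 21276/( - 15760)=2^(  -  2)*3^3*5^( - 1 ) =27/20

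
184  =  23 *8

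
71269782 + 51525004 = 122794786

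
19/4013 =19/4013= 0.00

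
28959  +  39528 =68487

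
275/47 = 5 + 40/47 = 5.85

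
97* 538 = 52186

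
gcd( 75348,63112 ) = 644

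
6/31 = 6/31 = 0.19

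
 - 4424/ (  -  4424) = 1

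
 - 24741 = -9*2749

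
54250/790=68 + 53/79 = 68.67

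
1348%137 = 115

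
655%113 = 90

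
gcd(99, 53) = 1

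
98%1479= 98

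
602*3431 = 2065462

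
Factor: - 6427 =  - 6427^1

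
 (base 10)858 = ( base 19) 273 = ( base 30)SI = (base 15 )3C3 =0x35A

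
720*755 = 543600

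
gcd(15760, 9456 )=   3152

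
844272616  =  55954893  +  788317723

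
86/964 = 43/482 = 0.09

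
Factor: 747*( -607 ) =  - 453429 = - 3^2*83^1*607^1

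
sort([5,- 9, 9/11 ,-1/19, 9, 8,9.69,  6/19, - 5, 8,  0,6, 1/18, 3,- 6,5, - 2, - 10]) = [ - 10,- 9,-6, - 5, - 2, - 1/19, 0,1/18, 6/19,9/11, 3, 5, 5, 6, 8, 8,9, 9.69] 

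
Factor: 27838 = 2^1*31^1 *449^1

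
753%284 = 185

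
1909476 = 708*2697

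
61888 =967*64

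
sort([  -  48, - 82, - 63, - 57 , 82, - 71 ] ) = [ - 82, - 71, - 63, - 57, - 48,82] 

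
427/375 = 427/375 = 1.14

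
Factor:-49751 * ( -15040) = 2^6* 5^1*13^1*43^1 * 47^1*89^1=748255040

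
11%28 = 11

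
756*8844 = 6686064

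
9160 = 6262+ 2898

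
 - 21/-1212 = 7/404 = 0.02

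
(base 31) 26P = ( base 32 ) 22L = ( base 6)13513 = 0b100001010101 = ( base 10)2133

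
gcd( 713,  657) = 1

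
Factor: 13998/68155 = 2^1*3^1 * 5^( - 1)*43^( - 1)*317^( - 1 )*2333^1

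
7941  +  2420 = 10361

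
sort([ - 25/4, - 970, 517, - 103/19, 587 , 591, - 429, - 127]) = [ - 970, - 429, - 127, - 25/4, - 103/19,517 , 587,591]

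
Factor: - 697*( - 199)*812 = 112626836 = 2^2*7^1  *17^1*29^1*41^1 * 199^1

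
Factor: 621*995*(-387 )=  - 239125365  =  - 3^5*5^1*23^1*43^1 *199^1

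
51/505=51/505= 0.10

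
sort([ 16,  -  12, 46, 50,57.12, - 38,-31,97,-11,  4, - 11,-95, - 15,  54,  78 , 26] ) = [ - 95,-38, - 31,  -  15, - 12, - 11, - 11,4, 16,26, 46, 50,  54,  57.12, 78  ,  97]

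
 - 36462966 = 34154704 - 70617670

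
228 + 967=1195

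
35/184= 35/184 = 0.19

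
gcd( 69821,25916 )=1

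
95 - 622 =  - 527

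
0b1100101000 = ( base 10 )808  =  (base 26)152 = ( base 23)1C3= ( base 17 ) 2D9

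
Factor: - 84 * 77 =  - 6468= - 2^2*3^1*7^2*11^1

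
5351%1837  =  1677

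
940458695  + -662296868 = 278161827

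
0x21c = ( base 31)HD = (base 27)k0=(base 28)j8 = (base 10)540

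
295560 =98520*3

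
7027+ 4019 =11046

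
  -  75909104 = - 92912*817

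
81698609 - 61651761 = 20046848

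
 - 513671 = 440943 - 954614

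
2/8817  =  2/8817=   0.00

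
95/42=95/42 = 2.26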